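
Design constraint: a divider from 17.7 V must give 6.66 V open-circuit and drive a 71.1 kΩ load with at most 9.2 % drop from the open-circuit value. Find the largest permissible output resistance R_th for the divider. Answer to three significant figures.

R_th ≤ 7.20 kΩ

Loading drop = R_th/(R_th + R_L) ≤ 0.0920, so R_th ≤ R_L · ε/(1−ε) = 71.1 kΩ × 0.0920/0.9080 = 7.20 kΩ.
(Any R1, R2 with R2/(R1+R2) = 0.376 and R1‖R2 ≤ 7.20 kΩ will meet the spec.)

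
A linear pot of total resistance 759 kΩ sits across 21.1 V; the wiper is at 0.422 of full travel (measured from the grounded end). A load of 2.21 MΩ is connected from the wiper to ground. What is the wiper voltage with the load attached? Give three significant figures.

V ≈ 8.22 V

The wiper splits the pot into (1−α)R = 438.7 kΩ above and αR = 320.3 kΩ below.
Lower section ‖ load = 279.8 kΩ.
V_wiper = 21.1 × 279.8/(438.7 + 279.8) = 8.22 V.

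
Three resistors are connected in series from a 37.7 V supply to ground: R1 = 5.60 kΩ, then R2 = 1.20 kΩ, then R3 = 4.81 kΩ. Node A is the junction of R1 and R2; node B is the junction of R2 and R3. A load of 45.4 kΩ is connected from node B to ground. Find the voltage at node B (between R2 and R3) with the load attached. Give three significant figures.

At node B, R3 is in parallel with the load: R3‖R_L = 4.349 kΩ.
Below node A the resistance is R2 + (R3‖R_L) = 5.549 kΩ, so V_A = 37.7 × 5.549/11.15 = 18.76 V.
Then V_B = V_A × (R3‖R_L)/(R2 + R3‖R_L) = 18.76 × 4.349/5.549 = 14.7 V.

V ≈ 14.7 V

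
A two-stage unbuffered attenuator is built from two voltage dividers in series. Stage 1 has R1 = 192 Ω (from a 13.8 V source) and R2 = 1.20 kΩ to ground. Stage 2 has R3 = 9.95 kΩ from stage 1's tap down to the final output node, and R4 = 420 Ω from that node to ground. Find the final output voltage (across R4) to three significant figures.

Stage 2 presents R3+R4 = 10370 Ω as a load on stage 1's tap.
Stage 1's lower leg becomes R2‖(R3+R4) = 1076 Ω, so V_mid = 13.8 × 1076/1268 = 11.71 V.
Stage 2 is itself unloaded: V_out = V_mid × R4/(R3+R4) = 11.71 × 420/10370 = 0.474 V.

V_out ≈ 0.474 V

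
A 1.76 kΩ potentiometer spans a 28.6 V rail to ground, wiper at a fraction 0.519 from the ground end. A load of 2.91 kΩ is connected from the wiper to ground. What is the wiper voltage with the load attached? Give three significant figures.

V ≈ 12.9 V

The wiper splits the pot into (1−α)R = 846.6 Ω above and αR = 913.4 Ω below.
Lower section ‖ load = 695.2 Ω.
V_wiper = 28.6 × 695.2/(846.6 + 695.2) = 12.9 V.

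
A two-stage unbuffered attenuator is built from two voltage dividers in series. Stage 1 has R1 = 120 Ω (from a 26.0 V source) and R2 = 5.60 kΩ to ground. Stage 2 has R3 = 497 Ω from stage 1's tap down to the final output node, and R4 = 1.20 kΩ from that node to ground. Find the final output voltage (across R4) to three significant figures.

V_out ≈ 16.8 V

Stage 2 presents R3+R4 = 1697 Ω as a load on stage 1's tap.
Stage 1's lower leg becomes R2‖(R3+R4) = 1302 Ω, so V_mid = 26.0 × 1302/1422 = 23.81 V.
Stage 2 is itself unloaded: V_out = V_mid × R4/(R3+R4) = 23.81 × 1200/1697 = 16.8 V.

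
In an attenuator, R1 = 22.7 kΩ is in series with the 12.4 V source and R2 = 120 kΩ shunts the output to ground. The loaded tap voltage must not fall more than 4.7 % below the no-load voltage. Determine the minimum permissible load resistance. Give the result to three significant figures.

R_L(min) ≈ 387 kΩ

Output resistance R_th = R1‖R2 = (22.7 × 120)/142.7 = 19.09 kΩ.
The fractional drop is R_th/(R_th + R_L); requiring this ≤ 0.0470 gives R_L ≥ R_th(1/0.0470 − 1) = 19.09 × 20.28 = 387 kΩ.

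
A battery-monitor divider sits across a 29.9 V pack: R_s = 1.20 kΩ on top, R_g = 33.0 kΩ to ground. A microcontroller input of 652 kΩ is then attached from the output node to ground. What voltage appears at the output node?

V_out ≈ 28.8 V

The load sits in parallel with R_g: R_g‖R_L = (33.0 × 652) / (33.0 + 652) = 31.41 kΩ.
V_out = 29.9 × 31.41 / (1.20 + 31.41) = 29.9 × 31.41/32.61 = 28.8 V.
(Unloaded it would have been 28.9 V.)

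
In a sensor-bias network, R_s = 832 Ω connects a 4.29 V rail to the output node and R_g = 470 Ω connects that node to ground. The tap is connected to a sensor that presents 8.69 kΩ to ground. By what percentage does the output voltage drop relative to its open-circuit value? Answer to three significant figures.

The divider's output (Thévenin) resistance is R_s‖R_g = 300.3 Ω.
Fractional drop under load = R_th/(R_th + R_L) = 300.3 / (300.3 + 8690) = 0.03341.
So the output falls by 3.34 %.

3.34 %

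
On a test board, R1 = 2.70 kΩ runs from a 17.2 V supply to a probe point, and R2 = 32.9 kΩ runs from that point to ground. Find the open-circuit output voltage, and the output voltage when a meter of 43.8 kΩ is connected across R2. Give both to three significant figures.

Unloaded: 15.9 V; loaded: 15.0 V

Open-circuit: V = 17.2 × 32.9/(2.70 + 32.9) = 15.9 V.
With the load, R2 becomes R2‖R_L = 18.79 kΩ, so V = 17.2 × 18.79/21.49 = 15.0 V.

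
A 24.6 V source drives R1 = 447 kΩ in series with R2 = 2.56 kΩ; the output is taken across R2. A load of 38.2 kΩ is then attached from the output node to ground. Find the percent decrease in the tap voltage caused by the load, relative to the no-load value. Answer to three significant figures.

The divider's output (Thévenin) resistance is R1‖R2 = 2.545 kΩ.
Fractional drop under load = R_th/(R_th + R_L) = 2.545 / (2.545 + 38.2) = 0.06247.
So the output falls by 6.25 %.

6.25 %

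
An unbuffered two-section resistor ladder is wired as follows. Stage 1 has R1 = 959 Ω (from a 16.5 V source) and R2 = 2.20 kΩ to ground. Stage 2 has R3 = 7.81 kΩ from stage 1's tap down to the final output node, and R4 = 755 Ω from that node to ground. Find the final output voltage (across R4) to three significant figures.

Stage 2 presents R3+R4 = 8565 Ω as a load on stage 1's tap.
Stage 1's lower leg becomes R2‖(R3+R4) = 1750 Ω, so V_mid = 16.5 × 1750/2709 = 10.66 V.
Stage 2 is itself unloaded: V_out = V_mid × R4/(R3+R4) = 10.66 × 755/8565 = 0.940 V.

V_out ≈ 0.940 V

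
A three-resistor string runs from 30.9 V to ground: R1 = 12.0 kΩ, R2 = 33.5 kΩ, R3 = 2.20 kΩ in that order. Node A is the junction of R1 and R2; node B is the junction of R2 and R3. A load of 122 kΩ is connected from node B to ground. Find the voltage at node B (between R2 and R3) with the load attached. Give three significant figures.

V ≈ 1.40 V

At node B, R3 is in parallel with the load: R3‖R_L = 2.161 kΩ.
Below node A the resistance is R2 + (R3‖R_L) = 35.66 kΩ, so V_A = 30.9 × 35.66/47.66 = 23.12 V.
Then V_B = V_A × (R3‖R_L)/(R2 + R3‖R_L) = 23.12 × 2.161/35.66 = 1.40 V.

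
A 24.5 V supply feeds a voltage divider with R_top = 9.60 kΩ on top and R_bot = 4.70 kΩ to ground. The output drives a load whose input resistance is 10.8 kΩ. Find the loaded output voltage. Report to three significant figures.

V_out ≈ 6.23 V

The load sits in parallel with R_bot: R_bot‖R_L = (4.70 × 10.8) / (4.70 + 10.8) = 3.275 kΩ.
V_out = 24.5 × 3.275 / (9.60 + 3.275) = 24.5 × 3.275/12.87 = 6.23 V.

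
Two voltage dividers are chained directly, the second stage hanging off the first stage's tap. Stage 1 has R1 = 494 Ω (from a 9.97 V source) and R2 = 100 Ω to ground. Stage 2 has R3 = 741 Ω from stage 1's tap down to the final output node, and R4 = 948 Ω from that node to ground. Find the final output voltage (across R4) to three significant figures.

Stage 2 presents R3+R4 = 1689 Ω as a load on stage 1's tap.
Stage 1's lower leg becomes R2‖(R3+R4) = 94.41 Ω, so V_mid = 9.97 × 94.41/588.4 = 1.600 V.
Stage 2 is itself unloaded: V_out = V_mid × R4/(R3+R4) = 1.600 × 948/1689 = 0.898 V.

V_out ≈ 0.898 V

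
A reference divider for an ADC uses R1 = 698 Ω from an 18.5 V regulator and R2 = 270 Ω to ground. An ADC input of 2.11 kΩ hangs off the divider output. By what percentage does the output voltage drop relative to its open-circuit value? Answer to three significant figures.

8.45 %

The divider's output (Thévenin) resistance is R1‖R2 = 194.7 Ω.
Fractional drop under load = R_th/(R_th + R_L) = 194.7 / (194.7 + 2110) = 0.08448.
So the output falls by 8.45 %.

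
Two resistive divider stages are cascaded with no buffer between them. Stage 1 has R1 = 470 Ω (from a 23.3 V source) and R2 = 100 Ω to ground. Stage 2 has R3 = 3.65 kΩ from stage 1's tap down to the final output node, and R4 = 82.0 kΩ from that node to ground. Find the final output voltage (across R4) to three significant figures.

V_out ≈ 3.91 V

Stage 2 presents R3+R4 = 85650 Ω as a load on stage 1's tap.
Stage 1's lower leg becomes R2‖(R3+R4) = 99.88 Ω, so V_mid = 23.3 × 99.88/569.9 = 4.084 V.
Stage 2 is itself unloaded: V_out = V_mid × R4/(R3+R4) = 4.084 × 82000/85650 = 3.91 V.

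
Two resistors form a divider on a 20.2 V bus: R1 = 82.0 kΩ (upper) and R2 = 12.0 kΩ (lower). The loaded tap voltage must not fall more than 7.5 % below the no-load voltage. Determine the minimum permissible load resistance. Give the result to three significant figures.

R_L(min) ≈ 129 kΩ

Output resistance R_th = R1‖R2 = (82.0 × 12.0)/94.00 = 10.47 kΩ.
The fractional drop is R_th/(R_th + R_L); requiring this ≤ 0.0750 gives R_L ≥ R_th(1/0.0750 − 1) = 10.47 × 12.33 = 129 kΩ.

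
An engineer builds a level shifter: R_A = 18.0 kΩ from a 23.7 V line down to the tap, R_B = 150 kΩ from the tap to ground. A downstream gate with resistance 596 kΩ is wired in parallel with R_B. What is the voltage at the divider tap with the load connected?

V_out ≈ 20.6 V

The load sits in parallel with R_B: R_B‖R_L = (150 × 596) / (150 + 596) = 119.8 kΩ.
V_out = 23.7 × 119.8 / (18.0 + 119.8) = 23.7 × 119.8/137.8 = 20.6 V.
(Unloaded it would have been 21.2 V.)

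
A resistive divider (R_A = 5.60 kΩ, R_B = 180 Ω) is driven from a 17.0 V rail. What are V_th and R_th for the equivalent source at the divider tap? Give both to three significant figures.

V_th = 0.529 V, R_th = 174 Ω

V_th is the open-circuit tap voltage: 17.0 × 180/(5600 + 180) = 0.529 V.
With the supply zeroed, R_A and R_B appear in parallel from the tap: R_th = R_A‖R_B = (5600 × 180)/5780 = 174 Ω.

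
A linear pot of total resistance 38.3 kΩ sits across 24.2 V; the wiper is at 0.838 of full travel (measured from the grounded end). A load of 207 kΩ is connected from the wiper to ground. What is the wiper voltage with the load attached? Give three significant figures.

The wiper splits the pot into (1−α)R = 6.205 kΩ above and αR = 32.10 kΩ below.
Lower section ‖ load = 27.79 kΩ.
V_wiper = 24.2 × 27.79/(6.205 + 27.79) = 19.8 V.

V ≈ 19.8 V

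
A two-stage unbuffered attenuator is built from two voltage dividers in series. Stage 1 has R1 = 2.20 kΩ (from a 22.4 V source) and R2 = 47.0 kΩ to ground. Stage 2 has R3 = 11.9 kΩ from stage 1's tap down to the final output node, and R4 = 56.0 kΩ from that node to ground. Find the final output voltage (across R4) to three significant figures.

V_out ≈ 17.1 V

Stage 2 presents R3+R4 = 67.90 kΩ as a load on stage 1's tap.
Stage 1's lower leg becomes R2‖(R3+R4) = 27.77 kΩ, so V_mid = 22.4 × 27.77/29.97 = 20.76 V.
Stage 2 is itself unloaded: V_out = V_mid × R4/(R3+R4) = 20.76 × 56.0/67.90 = 17.1 V.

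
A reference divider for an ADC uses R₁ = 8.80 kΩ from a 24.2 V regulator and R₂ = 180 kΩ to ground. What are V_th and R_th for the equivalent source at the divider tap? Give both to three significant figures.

V_th is the open-circuit tap voltage: 24.2 × 180/(8.80 + 180) = 23.1 V.
With the supply zeroed, R₁ and R₂ appear in parallel from the tap: R_th = R₁‖R₂ = (8.80 × 180)/188.8 = 8.39 kΩ.

V_th = 23.1 V, R_th = 8.39 kΩ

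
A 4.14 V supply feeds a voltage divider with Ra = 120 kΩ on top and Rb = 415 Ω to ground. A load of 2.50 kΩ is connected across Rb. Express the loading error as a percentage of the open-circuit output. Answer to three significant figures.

14.2 %

Unloaded V = 4.14 × 415/120400 = 0.014268 V.
Loaded: Rb‖R_L = 355.9 Ω, giving V = 4.14 × 355.9/120400 = 0.012243 V.
Drop = (0.014268 − 0.012243) / 0.014268 = 14.2 %.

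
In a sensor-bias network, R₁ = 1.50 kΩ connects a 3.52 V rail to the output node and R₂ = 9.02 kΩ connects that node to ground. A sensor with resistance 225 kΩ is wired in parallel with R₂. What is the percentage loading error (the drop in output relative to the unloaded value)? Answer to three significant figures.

0.568 %

The divider's output (Thévenin) resistance is R₁‖R₂ = 1.286 kΩ.
Fractional drop under load = R_th/(R_th + R_L) = 1.286 / (1.286 + 225) = 0.005684.
So the output falls by 0.568 %.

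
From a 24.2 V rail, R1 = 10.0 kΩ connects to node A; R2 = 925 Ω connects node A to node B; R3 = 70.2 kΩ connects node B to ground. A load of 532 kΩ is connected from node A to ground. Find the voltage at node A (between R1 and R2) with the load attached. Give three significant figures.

Below node A the series string R2+R3 = 71120 Ω sits in parallel with the 532000 Ω load: 62740 Ω.
V_A = 24.2 × 62740/(10000 + 62740) = 20.9 V.

V ≈ 20.9 V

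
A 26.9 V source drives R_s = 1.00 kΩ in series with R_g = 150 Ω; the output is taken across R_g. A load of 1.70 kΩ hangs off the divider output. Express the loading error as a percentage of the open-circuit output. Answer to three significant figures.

The divider's output (Thévenin) resistance is R_s‖R_g = 130.4 Ω.
Fractional drop under load = R_th/(R_th + R_L) = 130.4 / (130.4 + 1700) = 0.07126.
So the output falls by 7.13 %.

7.13 %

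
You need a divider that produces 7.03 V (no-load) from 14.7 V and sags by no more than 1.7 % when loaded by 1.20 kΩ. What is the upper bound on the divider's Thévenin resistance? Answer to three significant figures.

Loading drop = R_th/(R_th + R_L) ≤ 0.0170, so R_th ≤ R_L · ε/(1−ε) = 1.20 kΩ × 0.0170/0.9830 = 20.8 Ω.
(Any R1, R2 with R2/(R1+R2) = 0.478 and R1‖R2 ≤ 20.8 Ω will meet the spec.)

R_th ≤ 20.8 Ω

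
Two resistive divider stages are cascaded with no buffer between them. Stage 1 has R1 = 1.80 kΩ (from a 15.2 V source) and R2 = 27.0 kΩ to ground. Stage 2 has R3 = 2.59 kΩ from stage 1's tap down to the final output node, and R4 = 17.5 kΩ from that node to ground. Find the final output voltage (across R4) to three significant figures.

Stage 2 presents R3+R4 = 20.09 kΩ as a load on stage 1's tap.
Stage 1's lower leg becomes R2‖(R3+R4) = 11.52 kΩ, so V_mid = 15.2 × 11.52/13.32 = 13.15 V.
Stage 2 is itself unloaded: V_out = V_mid × R4/(R3+R4) = 13.15 × 17.5/20.09 = 11.5 V.

V_out ≈ 11.5 V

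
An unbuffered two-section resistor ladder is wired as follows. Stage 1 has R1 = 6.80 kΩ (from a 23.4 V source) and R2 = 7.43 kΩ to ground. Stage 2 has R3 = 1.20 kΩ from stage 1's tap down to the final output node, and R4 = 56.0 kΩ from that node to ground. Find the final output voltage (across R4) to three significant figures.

Stage 2 presents R3+R4 = 57.20 kΩ as a load on stage 1's tap.
Stage 1's lower leg becomes R2‖(R3+R4) = 6.576 kΩ, so V_mid = 23.4 × 6.576/13.38 = 11.50 V.
Stage 2 is itself unloaded: V_out = V_mid × R4/(R3+R4) = 11.50 × 56.0/57.20 = 11.3 V.

V_out ≈ 11.3 V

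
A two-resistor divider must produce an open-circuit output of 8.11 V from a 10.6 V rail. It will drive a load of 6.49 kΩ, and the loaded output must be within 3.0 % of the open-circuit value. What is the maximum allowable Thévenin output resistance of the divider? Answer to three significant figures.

R_th ≤ 201 Ω

Loading drop = R_th/(R_th + R_L) ≤ 0.0300, so R_th ≤ R_L · ε/(1−ε) = 6.49 kΩ × 0.0300/0.9700 = 201 Ω.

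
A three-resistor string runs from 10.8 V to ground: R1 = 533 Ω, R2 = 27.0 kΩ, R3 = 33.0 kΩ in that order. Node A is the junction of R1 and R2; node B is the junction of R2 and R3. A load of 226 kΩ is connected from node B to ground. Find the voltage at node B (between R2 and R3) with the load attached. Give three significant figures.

At node B, R3 is in parallel with the load: R3‖R_L = 28800 Ω.
Below node A the resistance is R2 + (R3‖R_L) = 55800 Ω, so V_A = 10.8 × 55800/56330 = 10.70 V.
Then V_B = V_A × (R3‖R_L)/(R2 + R3‖R_L) = 10.70 × 28800/55800 = 5.52 V.

V ≈ 5.52 V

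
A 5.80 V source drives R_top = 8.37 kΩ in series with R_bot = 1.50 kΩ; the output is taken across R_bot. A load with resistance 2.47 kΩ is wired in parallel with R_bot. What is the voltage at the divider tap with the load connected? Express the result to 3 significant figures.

V_out ≈ 0.582 V

The load sits in parallel with R_bot: R_bot‖R_L = (1.50 × 2.47) / (1.50 + 2.47) = 0.9332 kΩ.
V_out = 5.80 × 0.9332 / (8.37 + 0.9332) = 5.80 × 0.9332/9.303 = 0.582 V.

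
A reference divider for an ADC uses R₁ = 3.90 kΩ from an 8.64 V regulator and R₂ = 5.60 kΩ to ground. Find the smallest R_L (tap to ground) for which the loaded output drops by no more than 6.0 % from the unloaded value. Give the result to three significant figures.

R_L(min) ≈ 36.0 kΩ

Output resistance R_th = R₁‖R₂ = (3.90 × 5.60)/9.500 = 2.299 kΩ.
The fractional drop is R_th/(R_th + R_L); requiring this ≤ 0.0600 gives R_L ≥ R_th(1/0.0600 − 1) = 2.299 × 15.67 = 36.0 kΩ.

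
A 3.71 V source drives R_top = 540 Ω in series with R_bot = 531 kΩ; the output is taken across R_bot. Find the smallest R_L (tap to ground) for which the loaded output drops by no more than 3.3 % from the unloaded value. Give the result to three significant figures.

Output resistance R_th = R_top‖R_bot = (540 × 531000)/531500 = 539.5 Ω.
The fractional drop is R_th/(R_th + R_L); requiring this ≤ 0.0330 gives R_L ≥ R_th(1/0.0330 − 1) = 539.5 × 29.30 = 15.8 kΩ.

R_L(min) ≈ 15.8 kΩ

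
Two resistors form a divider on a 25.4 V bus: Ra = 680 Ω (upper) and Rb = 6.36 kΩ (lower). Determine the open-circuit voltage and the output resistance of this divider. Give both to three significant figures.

V_th = 22.9 V, R_th = 614 Ω

V_th is the open-circuit tap voltage: 25.4 × 6360/(680 + 6360) = 22.9 V.
With the supply zeroed, Ra and Rb appear in parallel from the tap: R_th = Ra‖Rb = (680 × 6360)/7040 = 614 Ω.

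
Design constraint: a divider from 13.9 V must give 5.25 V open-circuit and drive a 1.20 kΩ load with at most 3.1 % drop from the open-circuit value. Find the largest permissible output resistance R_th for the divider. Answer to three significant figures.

R_th ≤ 38.4 Ω

Loading drop = R_th/(R_th + R_L) ≤ 0.0310, so R_th ≤ R_L · ε/(1−ε) = 1.20 kΩ × 0.0310/0.9690 = 38.4 Ω.
(Any R1, R2 with R2/(R1+R2) = 0.378 and R1‖R2 ≤ 38.4 Ω will meet the spec.)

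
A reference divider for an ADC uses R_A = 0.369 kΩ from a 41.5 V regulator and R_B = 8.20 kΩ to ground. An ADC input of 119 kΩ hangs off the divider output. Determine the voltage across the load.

V_out ≈ 39.6 V

The load sits in parallel with R_B: R_B‖R_L = (8200 × 119000) / (8200 + 119000) = 7671 Ω.
V_out = 41.5 × 7671 / (369 + 7671) = 41.5 × 7671/8040 = 39.6 V.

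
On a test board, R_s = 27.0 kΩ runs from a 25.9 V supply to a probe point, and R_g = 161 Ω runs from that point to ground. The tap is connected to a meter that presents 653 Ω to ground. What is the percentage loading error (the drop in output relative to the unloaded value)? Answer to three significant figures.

Unloaded V = 25.9 × 161/27160 = 0.1535 V.
Loaded: R_g‖R_L = 129.2 Ω, giving V = 25.9 × 129.2/27130 = 0.1233 V.
Drop = (0.1535 − 0.1233) / 0.1535 = 19.7 %.

19.7 %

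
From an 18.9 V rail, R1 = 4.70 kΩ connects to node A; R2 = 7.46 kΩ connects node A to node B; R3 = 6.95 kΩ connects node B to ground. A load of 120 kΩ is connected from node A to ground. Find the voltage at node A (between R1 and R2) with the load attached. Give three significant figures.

Below node A the series string R2+R3 = 14.41 kΩ sits in parallel with the 120 kΩ load: 12.87 kΩ.
V_A = 18.9 × 12.87/(4.70 + 12.87) = 13.8 V.

V ≈ 13.8 V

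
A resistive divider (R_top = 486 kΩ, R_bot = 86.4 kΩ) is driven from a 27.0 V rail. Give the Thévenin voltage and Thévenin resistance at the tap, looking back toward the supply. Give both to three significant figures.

V_th is the open-circuit tap voltage: 27.0 × 86.4/(486 + 86.4) = 4.08 V.
With the supply zeroed, R_top and R_bot appear in parallel from the tap: R_th = R_top‖R_bot = (486 × 86.4)/572.4 = 73.4 kΩ.

V_th = 4.08 V, R_th = 73.4 kΩ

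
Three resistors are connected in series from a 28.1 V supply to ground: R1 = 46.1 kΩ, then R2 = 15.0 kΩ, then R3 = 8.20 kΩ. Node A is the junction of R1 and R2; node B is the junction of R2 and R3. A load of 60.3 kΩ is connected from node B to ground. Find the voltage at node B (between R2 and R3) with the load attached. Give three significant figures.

At node B, R3 is in parallel with the load: R3‖R_L = 7.218 kΩ.
Below node A the resistance is R2 + (R3‖R_L) = 22.22 kΩ, so V_A = 28.1 × 22.22/68.32 = 9.139 V.
Then V_B = V_A × (R3‖R_L)/(R2 + R3‖R_L) = 9.139 × 7.218/22.22 = 2.97 V.

V ≈ 2.97 V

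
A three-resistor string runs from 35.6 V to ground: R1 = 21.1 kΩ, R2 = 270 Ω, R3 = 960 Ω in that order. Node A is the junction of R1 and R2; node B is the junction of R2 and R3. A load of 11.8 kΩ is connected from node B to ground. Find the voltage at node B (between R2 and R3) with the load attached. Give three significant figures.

V ≈ 1.42 V

At node B, R3 is in parallel with the load: R3‖R_L = 887.8 Ω.
Below node A the resistance is R2 + (R3‖R_L) = 1158 Ω, so V_A = 35.6 × 1158/22260 = 1.852 V.
Then V_B = V_A × (R3‖R_L)/(R2 + R3‖R_L) = 1.852 × 887.8/1158 = 1.42 V.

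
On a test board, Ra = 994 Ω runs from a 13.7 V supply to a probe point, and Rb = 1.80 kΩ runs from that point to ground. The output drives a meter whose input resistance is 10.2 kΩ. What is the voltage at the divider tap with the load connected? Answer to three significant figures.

V_out ≈ 8.30 V

The load sits in parallel with Rb: Rb‖R_L = (1800 × 10200) / (1800 + 10200) = 1530 Ω.
V_out = 13.7 × 1530 / (994 + 1530) = 13.7 × 1530/2524 = 8.30 V.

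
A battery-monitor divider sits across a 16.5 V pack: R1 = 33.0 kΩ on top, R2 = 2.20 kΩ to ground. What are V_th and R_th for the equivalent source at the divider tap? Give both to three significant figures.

V_th is the open-circuit tap voltage: 16.5 × 2.20/(33.0 + 2.20) = 1.03 V.
With the supply zeroed, R1 and R2 appear in parallel from the tap: R_th = R1‖R2 = (33.0 × 2.20)/35.20 = 2.06 kΩ.

V_th = 1.03 V, R_th = 2.06 kΩ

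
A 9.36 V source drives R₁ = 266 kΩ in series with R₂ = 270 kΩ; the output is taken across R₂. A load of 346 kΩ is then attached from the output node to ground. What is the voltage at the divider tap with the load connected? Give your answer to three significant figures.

The load sits in parallel with R₂: R₂‖R_L = (270 × 346) / (270 + 346) = 151.7 kΩ.
V_out = 9.36 × 151.7 / (266 + 151.7) = 9.36 × 151.7/417.7 = 3.40 V.
(Unloaded it would have been 4.71 V.)

V_out ≈ 3.40 V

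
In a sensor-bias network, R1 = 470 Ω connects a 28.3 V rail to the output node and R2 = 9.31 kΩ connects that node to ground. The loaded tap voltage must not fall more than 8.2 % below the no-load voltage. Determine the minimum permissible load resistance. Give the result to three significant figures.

Output resistance R_th = R1‖R2 = (470 × 9310)/9780 = 447.4 Ω.
The fractional drop is R_th/(R_th + R_L); requiring this ≤ 0.0820 gives R_L ≥ R_th(1/0.0820 − 1) = 447.4 × 11.20 = 5.01 kΩ.

R_L(min) ≈ 5.01 kΩ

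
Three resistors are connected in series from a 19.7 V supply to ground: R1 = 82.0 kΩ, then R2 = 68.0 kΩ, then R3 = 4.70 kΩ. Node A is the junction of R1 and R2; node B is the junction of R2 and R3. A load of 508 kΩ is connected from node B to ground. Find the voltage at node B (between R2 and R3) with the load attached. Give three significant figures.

V ≈ 0.593 V

At node B, R3 is in parallel with the load: R3‖R_L = 4.657 kΩ.
Below node A the resistance is R2 + (R3‖R_L) = 72.66 kΩ, so V_A = 19.7 × 72.66/154.7 = 9.255 V.
Then V_B = V_A × (R3‖R_L)/(R2 + R3‖R_L) = 9.255 × 4.657/72.66 = 0.593 V.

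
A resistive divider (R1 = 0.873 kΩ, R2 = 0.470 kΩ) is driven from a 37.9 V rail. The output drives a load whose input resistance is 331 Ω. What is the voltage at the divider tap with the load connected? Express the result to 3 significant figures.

V_out ≈ 6.90 V

The load sits in parallel with R2: R2‖R_L = (470 × 331) / (470 + 331) = 194.2 Ω.
V_out = 37.9 × 194.2 / (873 + 194.2) = 37.9 × 194.2/1067 = 6.90 V.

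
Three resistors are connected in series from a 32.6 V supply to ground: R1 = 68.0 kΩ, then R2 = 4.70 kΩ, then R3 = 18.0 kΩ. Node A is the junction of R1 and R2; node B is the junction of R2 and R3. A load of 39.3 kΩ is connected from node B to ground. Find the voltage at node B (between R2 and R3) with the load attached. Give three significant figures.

At node B, R3 is in parallel with the load: R3‖R_L = 12.35 kΩ.
Below node A the resistance is R2 + (R3‖R_L) = 17.05 kΩ, so V_A = 32.6 × 17.05/85.05 = 6.534 V.
Then V_B = V_A × (R3‖R_L)/(R2 + R3‖R_L) = 6.534 × 12.35/17.05 = 4.73 V.

V ≈ 4.73 V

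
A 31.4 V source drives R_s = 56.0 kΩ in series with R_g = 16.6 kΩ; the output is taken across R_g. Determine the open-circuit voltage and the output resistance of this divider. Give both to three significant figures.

V_th = 7.18 V, R_th = 12.8 kΩ

V_th is the open-circuit tap voltage: 31.4 × 16.6/(56.0 + 16.6) = 7.18 V.
With the supply zeroed, R_s and R_g appear in parallel from the tap: R_th = R_s‖R_g = (56.0 × 16.6)/72.60 = 12.8 kΩ.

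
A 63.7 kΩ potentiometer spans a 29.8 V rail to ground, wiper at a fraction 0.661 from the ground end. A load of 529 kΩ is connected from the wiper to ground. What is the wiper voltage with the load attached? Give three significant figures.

V ≈ 19.2 V

The wiper splits the pot into (1−α)R = 21.59 kΩ above and αR = 42.11 kΩ below.
Lower section ‖ load = 39.00 kΩ.
V_wiper = 29.8 × 39.00/(21.59 + 39.00) = 19.2 V.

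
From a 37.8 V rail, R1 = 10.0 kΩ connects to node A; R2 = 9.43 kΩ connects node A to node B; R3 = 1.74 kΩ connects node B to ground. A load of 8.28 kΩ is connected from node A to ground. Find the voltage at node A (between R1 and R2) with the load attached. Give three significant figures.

Below node A the series string R2+R3 = 11.17 kΩ sits in parallel with the 8.28 kΩ load: 4.755 kΩ.
V_A = 37.8 × 4.755/(10.0 + 4.755) = 12.2 V.

V ≈ 12.2 V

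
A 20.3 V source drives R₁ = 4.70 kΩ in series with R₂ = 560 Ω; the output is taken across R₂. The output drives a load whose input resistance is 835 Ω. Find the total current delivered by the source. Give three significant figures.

R₂‖R_L = 335.2 Ω, so the source sees R₁ + R₂‖R_L = 5035 Ω.
I = 20.3 V / 5035 Ω = 4.03 mA.

I ≈ 4.03 mA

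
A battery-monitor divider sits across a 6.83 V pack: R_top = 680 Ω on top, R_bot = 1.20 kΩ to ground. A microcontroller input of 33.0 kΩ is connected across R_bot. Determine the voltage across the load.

The load sits in parallel with R_bot: R_bot‖R_L = (1200 × 33000) / (1200 + 33000) = 1158 Ω.
V_out = 6.83 × 1158 / (680 + 1158) = 6.83 × 1158/1838 = 4.30 V.

V_out ≈ 4.30 V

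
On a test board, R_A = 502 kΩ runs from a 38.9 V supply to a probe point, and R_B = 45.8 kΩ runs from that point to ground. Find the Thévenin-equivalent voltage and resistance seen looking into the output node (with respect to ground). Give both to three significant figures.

V_th is the open-circuit tap voltage: 38.9 × 45.8/(502 + 45.8) = 3.25 V.
With the supply zeroed, R_A and R_B appear in parallel from the tap: R_th = R_A‖R_B = (502 × 45.8)/547.8 = 42.0 kΩ.

V_th = 3.25 V, R_th = 42.0 kΩ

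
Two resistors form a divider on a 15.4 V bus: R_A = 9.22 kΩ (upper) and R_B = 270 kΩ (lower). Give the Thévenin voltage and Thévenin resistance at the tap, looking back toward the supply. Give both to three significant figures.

V_th is the open-circuit tap voltage: 15.4 × 270/(9.22 + 270) = 14.9 V.
With the supply zeroed, R_A and R_B appear in parallel from the tap: R_th = R_A‖R_B = (9.22 × 270)/279.2 = 8.92 kΩ.

V_th = 14.9 V, R_th = 8.92 kΩ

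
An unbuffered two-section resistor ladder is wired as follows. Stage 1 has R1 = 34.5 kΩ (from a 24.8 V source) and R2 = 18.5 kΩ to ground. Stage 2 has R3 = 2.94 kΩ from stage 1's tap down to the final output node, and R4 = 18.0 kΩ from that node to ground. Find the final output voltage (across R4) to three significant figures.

V_out ≈ 4.72 V

Stage 2 presents R3+R4 = 20.94 kΩ as a load on stage 1's tap.
Stage 1's lower leg becomes R2‖(R3+R4) = 9.822 kΩ, so V_mid = 24.8 × 9.822/44.32 = 5.496 V.
Stage 2 is itself unloaded: V_out = V_mid × R4/(R3+R4) = 5.496 × 18.0/20.94 = 4.72 V.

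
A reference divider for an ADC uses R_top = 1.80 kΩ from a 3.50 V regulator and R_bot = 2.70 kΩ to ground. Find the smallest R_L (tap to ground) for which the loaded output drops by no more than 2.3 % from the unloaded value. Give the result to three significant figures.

R_L(min) ≈ 45.9 kΩ

Output resistance R_th = R_top‖R_bot = (1.80 × 2.70)/4.500 = 1.080 kΩ.
The fractional drop is R_th/(R_th + R_L); requiring this ≤ 0.0230 gives R_L ≥ R_th(1/0.0230 − 1) = 1.080 × 42.48 = 45.9 kΩ.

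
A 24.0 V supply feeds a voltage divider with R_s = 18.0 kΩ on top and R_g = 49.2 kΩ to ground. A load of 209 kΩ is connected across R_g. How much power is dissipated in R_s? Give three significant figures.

P ≈ 3.10 mW

Total resistance from the source is R_s + (R_g‖R_L) = 57.82 kΩ, so I = 24.0/57.82 kΩ = 0.4150 mA.
P = I²·R_s = (0.4150 mA)² × 18.0 kΩ = 3.10 mW.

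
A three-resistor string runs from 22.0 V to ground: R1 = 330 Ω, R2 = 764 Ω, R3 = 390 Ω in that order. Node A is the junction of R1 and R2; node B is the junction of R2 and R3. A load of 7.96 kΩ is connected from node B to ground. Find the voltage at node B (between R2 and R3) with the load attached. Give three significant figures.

V ≈ 5.58 V

At node B, R3 is in parallel with the load: R3‖R_L = 371.8 Ω.
Below node A the resistance is R2 + (R3‖R_L) = 1136 Ω, so V_A = 22.0 × 1136/1466 = 17.05 V.
Then V_B = V_A × (R3‖R_L)/(R2 + R3‖R_L) = 17.05 × 371.8/1136 = 5.58 V.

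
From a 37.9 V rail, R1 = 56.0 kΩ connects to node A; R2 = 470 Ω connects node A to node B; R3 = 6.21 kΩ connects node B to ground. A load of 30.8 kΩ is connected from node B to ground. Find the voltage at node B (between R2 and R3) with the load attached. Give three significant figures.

At node B, R3 is in parallel with the load: R3‖R_L = 5168 Ω.
Below node A the resistance is R2 + (R3‖R_L) = 5638 Ω, so V_A = 37.9 × 5638/61640 = 3.467 V.
Then V_B = V_A × (R3‖R_L)/(R2 + R3‖R_L) = 3.467 × 5168/5638 = 3.18 V.

V ≈ 3.18 V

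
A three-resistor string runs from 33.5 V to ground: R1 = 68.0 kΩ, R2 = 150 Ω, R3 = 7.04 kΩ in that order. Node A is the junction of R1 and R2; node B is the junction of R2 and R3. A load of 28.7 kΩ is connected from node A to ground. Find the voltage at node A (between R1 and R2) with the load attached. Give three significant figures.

V ≈ 2.61 V

Below node A the series string R2+R3 = 7190 Ω sits in parallel with the 28700 Ω load: 5750 Ω.
V_A = 33.5 × 5750/(68000 + 5750) = 2.61 V.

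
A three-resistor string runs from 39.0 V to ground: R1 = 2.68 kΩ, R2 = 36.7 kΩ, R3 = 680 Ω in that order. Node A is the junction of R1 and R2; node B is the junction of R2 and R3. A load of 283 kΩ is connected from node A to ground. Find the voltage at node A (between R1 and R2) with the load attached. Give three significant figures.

V ≈ 36.1 V

Below node A the series string R2+R3 = 37380 Ω sits in parallel with the 283000 Ω load: 33020 Ω.
V_A = 39.0 × 33020/(2680 + 33020) = 36.1 V.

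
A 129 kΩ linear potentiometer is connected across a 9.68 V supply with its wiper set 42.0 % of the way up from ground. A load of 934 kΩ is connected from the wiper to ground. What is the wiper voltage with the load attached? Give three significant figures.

The wiper splits the pot into (1−α)R = 74.82 kΩ above and αR = 54.18 kΩ below.
Lower section ‖ load = 51.21 kΩ.
V_wiper = 9.68 × 51.21/(74.82 + 51.21) = 3.93 V.

V ≈ 3.93 V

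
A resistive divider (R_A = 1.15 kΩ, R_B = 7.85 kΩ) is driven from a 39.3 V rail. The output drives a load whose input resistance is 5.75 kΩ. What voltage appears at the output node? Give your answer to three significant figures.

The load sits in parallel with R_B: R_B‖R_L = (7.85 × 5.75) / (7.85 + 5.75) = 3.319 kΩ.
V_out = 39.3 × 3.319 / (1.15 + 3.319) = 39.3 × 3.319/4.469 = 29.2 V.

V_out ≈ 29.2 V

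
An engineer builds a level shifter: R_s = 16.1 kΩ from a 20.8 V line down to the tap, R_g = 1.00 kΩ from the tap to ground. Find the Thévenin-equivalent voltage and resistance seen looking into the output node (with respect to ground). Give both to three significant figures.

V_th is the open-circuit tap voltage: 20.8 × 1.00/(16.1 + 1.00) = 1.22 V.
With the supply zeroed, R_s and R_g appear in parallel from the tap: R_th = R_s‖R_g = (16.1 × 1.00)/17.10 = 942 Ω.

V_th = 1.22 V, R_th = 942 Ω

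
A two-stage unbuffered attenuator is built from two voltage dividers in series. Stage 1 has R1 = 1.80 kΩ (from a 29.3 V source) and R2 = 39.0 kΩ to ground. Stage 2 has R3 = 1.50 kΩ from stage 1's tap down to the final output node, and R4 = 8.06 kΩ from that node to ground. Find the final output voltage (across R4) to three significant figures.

V_out ≈ 20.0 V

Stage 2 presents R3+R4 = 9.560 kΩ as a load on stage 1's tap.
Stage 1's lower leg becomes R2‖(R3+R4) = 7.678 kΩ, so V_mid = 29.3 × 7.678/9.478 = 23.74 V.
Stage 2 is itself unloaded: V_out = V_mid × R4/(R3+R4) = 23.74 × 8.06/9.560 = 20.0 V.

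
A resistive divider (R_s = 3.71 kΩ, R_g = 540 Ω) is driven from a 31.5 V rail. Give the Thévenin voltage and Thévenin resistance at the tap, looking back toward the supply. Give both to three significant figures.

V_th is the open-circuit tap voltage: 31.5 × 540/(3710 + 540) = 4.00 V.
With the supply zeroed, R_s and R_g appear in parallel from the tap: R_th = R_s‖R_g = (3710 × 540)/4250 = 471 Ω.

V_th = 4.00 V, R_th = 471 Ω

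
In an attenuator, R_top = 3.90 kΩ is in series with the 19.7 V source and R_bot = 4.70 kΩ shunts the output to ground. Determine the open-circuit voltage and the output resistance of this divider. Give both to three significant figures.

V_th is the open-circuit tap voltage: 19.7 × 4.70/(3.90 + 4.70) = 10.8 V.
With the supply zeroed, R_top and R_bot appear in parallel from the tap: R_th = R_top‖R_bot = (3.90 × 4.70)/8.600 = 2.13 kΩ.

V_th = 10.8 V, R_th = 2.13 kΩ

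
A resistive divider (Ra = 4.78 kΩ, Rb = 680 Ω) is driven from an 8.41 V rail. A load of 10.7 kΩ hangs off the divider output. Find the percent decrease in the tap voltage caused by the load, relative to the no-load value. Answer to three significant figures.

The divider's output (Thévenin) resistance is Ra‖Rb = 595.3 Ω.
Fractional drop under load = R_th/(R_th + R_L) = 595.3 / (595.3 + 10700) = 0.05270.
So the output falls by 5.27 %.

5.27 %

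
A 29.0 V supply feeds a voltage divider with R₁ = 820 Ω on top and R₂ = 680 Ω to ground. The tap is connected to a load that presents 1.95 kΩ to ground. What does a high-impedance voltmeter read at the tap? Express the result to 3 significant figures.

The load sits in parallel with R₂: R₂‖R_L = (680 × 1950) / (680 + 1950) = 504.2 Ω.
V_out = 29.0 × 504.2 / (820 + 504.2) = 29.0 × 504.2/1324 = 11.0 V.

V_out ≈ 11.0 V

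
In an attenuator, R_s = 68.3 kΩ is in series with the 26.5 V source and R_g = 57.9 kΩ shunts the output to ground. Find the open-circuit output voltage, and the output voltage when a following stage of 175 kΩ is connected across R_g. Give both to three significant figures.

Open-circuit: V = 26.5 × 57.9/(68.3 + 57.9) = 12.2 V.
With the load, R_g becomes R_g‖R_L = 43.51 kΩ, so V = 26.5 × 43.51/111.8 = 10.3 V.

Unloaded: 12.2 V; loaded: 10.3 V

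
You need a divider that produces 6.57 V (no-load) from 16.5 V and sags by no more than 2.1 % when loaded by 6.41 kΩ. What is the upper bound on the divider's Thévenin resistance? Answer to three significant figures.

Loading drop = R_th/(R_th + R_L) ≤ 0.0210, so R_th ≤ R_L · ε/(1−ε) = 6.41 kΩ × 0.0210/0.9790 = 137 Ω.
(Any R1, R2 with R2/(R1+R2) = 0.398 and R1‖R2 ≤ 137 Ω will meet the spec.)

R_th ≤ 137 Ω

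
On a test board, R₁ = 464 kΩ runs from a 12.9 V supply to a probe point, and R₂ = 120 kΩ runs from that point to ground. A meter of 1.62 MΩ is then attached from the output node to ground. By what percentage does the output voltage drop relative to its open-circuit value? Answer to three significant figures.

The divider's output (Thévenin) resistance is R₁‖R₂ = 95.34 kΩ.
Fractional drop under load = R_th/(R_th + R_L) = 95.34 / (95.34 + 1620) = 0.05558.
So the output falls by 5.56 %.

5.56 %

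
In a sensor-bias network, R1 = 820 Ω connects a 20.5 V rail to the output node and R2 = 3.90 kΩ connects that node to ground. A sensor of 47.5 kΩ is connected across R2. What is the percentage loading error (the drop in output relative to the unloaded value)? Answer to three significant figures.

The divider's output (Thévenin) resistance is R1‖R2 = 677.5 Ω.
Fractional drop under load = R_th/(R_th + R_L) = 677.5 / (677.5 + 47500) = 0.01406.
So the output falls by 1.41 %.

1.41 %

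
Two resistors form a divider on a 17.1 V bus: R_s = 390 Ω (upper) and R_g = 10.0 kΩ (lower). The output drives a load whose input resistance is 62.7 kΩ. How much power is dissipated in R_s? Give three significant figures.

P ≈ 1.40 mW

Total resistance from the source is R_s + (R_g‖R_L) = 9014 Ω, so I = 17.1/9014 Ω = 1.897 mA.
P = I²·R_s = (1.897 mA)² × 390 Ω = 1.40 mW.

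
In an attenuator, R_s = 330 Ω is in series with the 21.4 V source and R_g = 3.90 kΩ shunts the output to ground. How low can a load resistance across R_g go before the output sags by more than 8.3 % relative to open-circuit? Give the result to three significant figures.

R_L(min) ≈ 3.36 kΩ

Output resistance R_th = R_s‖R_g = (330 × 3900)/4230 = 304.3 Ω.
The fractional drop is R_th/(R_th + R_L); requiring this ≤ 0.0830 gives R_L ≥ R_th(1/0.0830 − 1) = 304.3 × 11.05 = 3.36 kΩ.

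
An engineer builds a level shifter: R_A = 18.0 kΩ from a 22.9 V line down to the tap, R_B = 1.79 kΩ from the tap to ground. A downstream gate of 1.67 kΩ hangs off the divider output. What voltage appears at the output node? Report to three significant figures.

V_out ≈ 1.05 V

The load sits in parallel with R_B: R_B‖R_L = (1.79 × 1.67) / (1.79 + 1.67) = 0.8640 kΩ.
V_out = 22.9 × 0.8640 / (18.0 + 0.8640) = 22.9 × 0.8640/18.86 = 1.05 V.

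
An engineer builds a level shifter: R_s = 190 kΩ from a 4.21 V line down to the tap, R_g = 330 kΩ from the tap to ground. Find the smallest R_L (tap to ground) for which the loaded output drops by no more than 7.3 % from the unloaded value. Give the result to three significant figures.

R_L(min) ≈ 1.53 MΩ

Output resistance R_th = R_s‖R_g = (190 × 330)/520.0 = 120.6 kΩ.
The fractional drop is R_th/(R_th + R_L); requiring this ≤ 0.0730 gives R_L ≥ R_th(1/0.0730 − 1) = 120.6 × 12.70 = 1.53 MΩ.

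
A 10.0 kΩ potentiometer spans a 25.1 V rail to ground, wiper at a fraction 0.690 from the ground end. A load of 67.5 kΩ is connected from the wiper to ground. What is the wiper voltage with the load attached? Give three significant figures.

The wiper splits the pot into (1−α)R = 3.100 kΩ above and αR = 6.900 kΩ below.
Lower section ‖ load = 6.260 kΩ.
V_wiper = 25.1 × 6.260/(3.100 + 6.260) = 16.8 V.

V ≈ 16.8 V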